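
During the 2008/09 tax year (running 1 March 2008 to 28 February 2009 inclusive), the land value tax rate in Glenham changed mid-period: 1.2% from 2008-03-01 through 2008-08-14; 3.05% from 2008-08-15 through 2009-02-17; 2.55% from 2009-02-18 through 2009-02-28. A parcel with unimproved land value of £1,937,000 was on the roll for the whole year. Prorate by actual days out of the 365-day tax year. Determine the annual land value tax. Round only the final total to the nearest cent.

2008-03-01 to 2008-08-14: 167 days at 1.2% → £1,937,000 × 1.2% × 167/365 = £10,634.9260
2008-08-15 to 2009-02-17: 187 days at 3.05% → £1,937,000 × 3.05% × 187/365 = £30,267.6151
2009-02-18 to 2009-02-28: 11 days at 2.55% → £1,937,000 × 2.55% × 11/365 = £1,488.5712
Total = £42,391.1123

£42,391.11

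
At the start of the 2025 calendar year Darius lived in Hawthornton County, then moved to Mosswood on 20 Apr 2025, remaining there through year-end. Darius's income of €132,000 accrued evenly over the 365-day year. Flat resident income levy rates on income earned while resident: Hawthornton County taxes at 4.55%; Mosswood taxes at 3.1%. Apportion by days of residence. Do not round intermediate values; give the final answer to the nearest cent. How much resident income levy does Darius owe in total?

€4,663.58

Hawthornton County, 1 Jan – 19 Apr 2025: 109 days → €132,000 × 4.55% × 109/365 = €1,793.5726
Mosswood, 20 Apr – 31 Dec 2025: 256 days → €132,000 × 3.1% × 256/365 = €2,870.0055
Total = €4,663.5781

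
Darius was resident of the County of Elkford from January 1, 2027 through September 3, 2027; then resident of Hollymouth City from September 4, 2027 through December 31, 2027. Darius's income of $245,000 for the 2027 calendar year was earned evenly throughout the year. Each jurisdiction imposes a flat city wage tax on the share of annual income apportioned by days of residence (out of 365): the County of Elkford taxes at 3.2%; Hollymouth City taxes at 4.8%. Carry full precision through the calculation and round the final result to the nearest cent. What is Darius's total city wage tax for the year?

The County of Elkford, January 1 – September 3, 2027: 246 days → $245,000 × 3.2% × 246/365 = $5,283.9452
Hollymouth City, September 4 – December 31, 2027: 119 days → $245,000 × 4.8% × 119/365 = $3,834.0822
Total = $9,118.0274

$9,118.03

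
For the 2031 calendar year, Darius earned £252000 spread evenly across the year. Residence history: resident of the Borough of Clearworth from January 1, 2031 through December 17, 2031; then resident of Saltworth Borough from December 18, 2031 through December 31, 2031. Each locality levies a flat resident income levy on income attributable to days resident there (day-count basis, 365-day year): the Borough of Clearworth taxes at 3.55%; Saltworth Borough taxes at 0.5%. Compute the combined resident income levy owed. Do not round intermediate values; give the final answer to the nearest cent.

The Borough of Clearworth, January 1 – December 17, 2031: 351 days → £252000 × 3.55% × 351/365 = £8602.8658
Saltworth Borough, December 18 – December 31, 2031: 14 days → £252000 × 0.5% × 14/365 = £48.3288
Total = £8651.1945

£8651.19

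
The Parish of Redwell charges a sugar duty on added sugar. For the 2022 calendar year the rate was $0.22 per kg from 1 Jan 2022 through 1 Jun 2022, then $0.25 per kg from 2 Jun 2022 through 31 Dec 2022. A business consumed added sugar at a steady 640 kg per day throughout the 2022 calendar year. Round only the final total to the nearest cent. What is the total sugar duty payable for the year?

1 Jan – 1 Jun 2022: 152 days × 640 kg/day = 97,280 kg at $0.22/kg → $21,401.60
2 Jun – 31 Dec 2022: 213 days × 640 kg/day = 136,320 kg at $0.25/kg → $34,080.00

$55,481.60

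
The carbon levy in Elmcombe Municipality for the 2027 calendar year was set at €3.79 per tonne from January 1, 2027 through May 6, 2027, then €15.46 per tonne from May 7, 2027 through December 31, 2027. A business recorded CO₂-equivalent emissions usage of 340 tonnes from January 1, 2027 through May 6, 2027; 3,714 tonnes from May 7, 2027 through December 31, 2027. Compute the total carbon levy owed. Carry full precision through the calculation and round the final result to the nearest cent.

€58,707.04

January 1 – May 6, 2027: 340 tonnes at €3.79/tonne → €1,288.60
May 7 – December 31, 2027: 3,714 tonnes at €15.46/tonne → €57,418.44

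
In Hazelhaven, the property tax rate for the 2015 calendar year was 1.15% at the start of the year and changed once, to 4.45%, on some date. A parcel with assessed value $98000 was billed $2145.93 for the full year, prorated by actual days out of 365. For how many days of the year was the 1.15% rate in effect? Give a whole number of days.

Let d = days at the first rate; then 365 − d days at the second rate.
$98000 × [1.15%·d + 4.45%·(365−d)] / 365 = $2145.93
Solving gives d = 250, so the new rate took effect on 8 September 2015.

250 days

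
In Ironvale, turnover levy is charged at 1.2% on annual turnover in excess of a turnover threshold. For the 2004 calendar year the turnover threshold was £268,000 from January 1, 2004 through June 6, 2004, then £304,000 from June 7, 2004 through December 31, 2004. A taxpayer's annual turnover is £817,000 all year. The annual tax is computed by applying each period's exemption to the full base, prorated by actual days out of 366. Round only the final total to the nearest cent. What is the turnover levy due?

£6,342.49

January 1 – June 6, 2004: 158 days, exemption £268,000 → (£817,000 − £268,000) × 1.2% × 158/366 = £2,844.0000
June 7 – December 31, 2004: 208 days, exemption £304,000 → (£817,000 − £304,000) × 1.2% × 208/366 = £3,498.4918
Total = £6,342.4918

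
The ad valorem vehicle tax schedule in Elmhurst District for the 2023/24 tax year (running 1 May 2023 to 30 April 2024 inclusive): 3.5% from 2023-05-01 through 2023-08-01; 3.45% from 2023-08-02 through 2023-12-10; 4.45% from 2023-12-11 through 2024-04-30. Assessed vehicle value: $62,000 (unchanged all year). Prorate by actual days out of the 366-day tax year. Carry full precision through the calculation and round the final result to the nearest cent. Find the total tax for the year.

2023-05-01 to 2023-08-01: 93 days at 3.5% → $62,000 × 3.5% × 93/366 = $551.3934
2023-08-02 to 2023-12-10: 131 days at 3.45% → $62,000 × 3.45% × 131/366 = $765.5984
2023-12-11 to 2024-04-30: 142 days at 4.45% → $62,000 × 4.45% × 142/366 = $1,070.4317
Total = $2,387.4235

$2,387.42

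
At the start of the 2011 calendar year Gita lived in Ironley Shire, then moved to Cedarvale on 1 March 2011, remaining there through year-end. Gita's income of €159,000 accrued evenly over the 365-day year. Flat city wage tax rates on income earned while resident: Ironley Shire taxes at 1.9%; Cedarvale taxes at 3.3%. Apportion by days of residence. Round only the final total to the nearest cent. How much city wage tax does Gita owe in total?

€4,887.18

Ironley Shire, 1 January – 28 February 2011: 59 days → €159,000 × 1.9% × 59/365 = €488.3260
Cedarvale, 1 March – 31 December 2011: 306 days → €159,000 × 3.3% × 306/365 = €4,398.8548
Total = €4,887.1808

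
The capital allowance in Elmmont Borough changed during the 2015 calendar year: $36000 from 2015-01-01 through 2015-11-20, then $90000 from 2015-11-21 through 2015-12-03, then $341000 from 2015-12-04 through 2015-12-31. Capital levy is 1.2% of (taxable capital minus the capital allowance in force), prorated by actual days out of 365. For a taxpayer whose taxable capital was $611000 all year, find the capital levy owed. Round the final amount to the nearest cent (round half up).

$6596.15

2015-01-01 to 2015-11-20: 324 days, exemption $36000 → ($611000 − $36000) × 1.2% × 324/365 = $6124.9315
2015-11-21 to 2015-12-03: 13 days, exemption $90000 → ($611000 − $90000) × 1.2% × 13/365 = $222.6740
2015-12-04 to 2015-12-31: 28 days, exemption $341000 → ($611000 − $341000) × 1.2% × 28/365 = $248.5479
Total = $6596.1534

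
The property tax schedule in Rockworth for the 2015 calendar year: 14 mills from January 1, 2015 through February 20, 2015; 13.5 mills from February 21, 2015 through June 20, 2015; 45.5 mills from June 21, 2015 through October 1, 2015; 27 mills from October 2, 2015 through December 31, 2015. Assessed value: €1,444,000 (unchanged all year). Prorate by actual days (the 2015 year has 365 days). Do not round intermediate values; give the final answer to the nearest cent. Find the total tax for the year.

€37,494.55

January 1 – February 20, 2015: 51 days at 14 mills → €1,444,000 × 1.4% × 51/365 = €2,824.7014
February 21 – June 20, 2015: 120 days at 13.5 mills → €1,444,000 × 1.35% × 120/365 = €6,408.9863
June 21 – October 1, 2015: 103 days at 45.5 mills → €1,444,000 × 4.55% × 103/365 = €18,540.5644
October 2 – December 31, 2015: 91 days at 27 mills → €1,444,000 × 2.7% × 91/365 = €9,720.2959
Total = €37,494.5479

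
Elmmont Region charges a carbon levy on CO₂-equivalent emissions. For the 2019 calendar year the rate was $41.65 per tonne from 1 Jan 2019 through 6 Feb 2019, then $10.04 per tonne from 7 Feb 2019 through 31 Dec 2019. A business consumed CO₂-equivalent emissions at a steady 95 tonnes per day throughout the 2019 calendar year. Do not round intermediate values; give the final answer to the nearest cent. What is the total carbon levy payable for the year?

$459,246.15

1 Jan – 6 Feb 2019: 37 days × 95 tonnes/day = 3,515 tonnes at $41.65/tonne → $146,399.75
7 Feb – 31 Dec 2019: 328 days × 95 tonnes/day = 31,160 tonnes at $10.04/tonne → $312,846.40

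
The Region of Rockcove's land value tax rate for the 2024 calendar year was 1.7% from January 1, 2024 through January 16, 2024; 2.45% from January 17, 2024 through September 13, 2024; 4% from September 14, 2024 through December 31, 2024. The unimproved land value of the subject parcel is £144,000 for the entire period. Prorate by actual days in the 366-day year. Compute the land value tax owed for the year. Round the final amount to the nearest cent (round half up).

£4,145.51

January 1 – January 16, 2024: 16 days at 1.7% → £144,000 × 1.7% × 16/366 = £107.0164
January 17 – September 13, 2024: 241 days at 2.45% → £144,000 × 2.45% × 241/366 = £2,323.0820
September 14 – December 31, 2024: 109 days at 4% → £144,000 × 4% × 109/366 = £1,715.4098
Total = £4,145.5082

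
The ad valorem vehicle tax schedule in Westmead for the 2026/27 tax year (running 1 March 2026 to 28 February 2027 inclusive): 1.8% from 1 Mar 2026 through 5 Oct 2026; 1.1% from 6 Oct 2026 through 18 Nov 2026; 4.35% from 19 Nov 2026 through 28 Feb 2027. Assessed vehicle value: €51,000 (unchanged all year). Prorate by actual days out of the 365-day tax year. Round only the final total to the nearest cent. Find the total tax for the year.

€1,238.39

1 Mar – 5 Oct 2026: 219 days at 1.8% → €51,000 × 1.8% × 219/365 = €550.8000
6 Oct – 18 Nov 2026: 44 days at 1.1% → €51,000 × 1.1% × 44/365 = €67.6274
19 Nov 2026 – 28 Feb 2027: 102 days at 4.35% → €51,000 × 4.35% × 102/365 = €619.9644
Total = €1,238.3918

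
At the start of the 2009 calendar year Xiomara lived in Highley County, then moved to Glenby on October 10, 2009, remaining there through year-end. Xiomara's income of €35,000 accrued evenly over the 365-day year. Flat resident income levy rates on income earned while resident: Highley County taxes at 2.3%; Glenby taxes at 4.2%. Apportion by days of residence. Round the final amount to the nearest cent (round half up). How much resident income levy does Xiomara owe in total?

€956.22

Highley County, January 1 – October 9, 2009: 282 days → €35,000 × 2.3% × 282/365 = €621.9452
Glenby, October 10 – December 31, 2009: 83 days → €35,000 × 4.2% × 83/365 = €334.2740
Total = €956.2192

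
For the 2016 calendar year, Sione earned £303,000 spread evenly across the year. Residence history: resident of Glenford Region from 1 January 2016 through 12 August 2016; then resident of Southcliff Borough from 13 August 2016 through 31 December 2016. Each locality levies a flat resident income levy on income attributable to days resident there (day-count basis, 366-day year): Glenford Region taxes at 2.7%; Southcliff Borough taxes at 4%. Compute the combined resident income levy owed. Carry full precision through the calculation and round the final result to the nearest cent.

£9,698.48

Glenford Region, 1 January – 12 August 2016: 225 days → £303,000 × 2.7% × 225/366 = £5,029.3033
Southcliff Borough, 13 August – 31 December 2016: 141 days → £303,000 × 4% × 141/366 = £4,669.1803
Total = £9,698.4836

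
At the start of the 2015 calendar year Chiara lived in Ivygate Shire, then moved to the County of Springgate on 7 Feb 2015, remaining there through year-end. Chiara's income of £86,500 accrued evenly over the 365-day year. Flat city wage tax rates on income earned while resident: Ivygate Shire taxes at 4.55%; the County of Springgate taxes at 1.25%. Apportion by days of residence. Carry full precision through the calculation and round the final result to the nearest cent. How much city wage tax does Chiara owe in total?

£1,370.61

Ivygate Shire, 1 Jan – 6 Feb 2015: 37 days → £86,500 × 4.55% × 37/365 = £398.9664
The County of Springgate, 7 Feb – 31 Dec 2015: 328 days → £86,500 × 1.25% × 328/365 = £971.6438
Total = £1,370.6103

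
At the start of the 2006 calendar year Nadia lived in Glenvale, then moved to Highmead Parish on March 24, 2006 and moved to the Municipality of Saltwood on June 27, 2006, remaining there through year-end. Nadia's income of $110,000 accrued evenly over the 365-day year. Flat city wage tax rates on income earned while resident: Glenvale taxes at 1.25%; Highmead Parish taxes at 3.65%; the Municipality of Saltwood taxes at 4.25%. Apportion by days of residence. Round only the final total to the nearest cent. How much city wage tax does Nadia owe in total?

Glenvale, January 1 – March 23, 2006: 82 days → $110,000 × 1.25% × 82/365 = $308.9041
Highmead Parish, March 24 – June 26, 2006: 95 days → $110,000 × 3.65% × 95/365 = $1,045.0000
The Municipality of Saltwood, June 27 – December 31, 2006: 188 days → $110,000 × 4.25% × 188/365 = $2,407.9452
Total = $3,761.8493

$3,761.85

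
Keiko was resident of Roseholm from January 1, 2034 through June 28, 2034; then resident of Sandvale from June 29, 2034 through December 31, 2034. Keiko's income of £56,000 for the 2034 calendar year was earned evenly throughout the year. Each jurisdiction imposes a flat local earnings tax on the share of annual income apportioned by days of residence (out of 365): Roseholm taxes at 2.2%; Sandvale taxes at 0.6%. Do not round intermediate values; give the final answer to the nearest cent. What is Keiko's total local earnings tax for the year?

£775.41

Roseholm, January 1 – June 28, 2034: 179 days → £56,000 × 2.2% × 179/365 = £604.1863
Sandvale, June 29 – December 31, 2034: 186 days → £56,000 × 0.6% × 186/365 = £171.2219
Total = £775.4082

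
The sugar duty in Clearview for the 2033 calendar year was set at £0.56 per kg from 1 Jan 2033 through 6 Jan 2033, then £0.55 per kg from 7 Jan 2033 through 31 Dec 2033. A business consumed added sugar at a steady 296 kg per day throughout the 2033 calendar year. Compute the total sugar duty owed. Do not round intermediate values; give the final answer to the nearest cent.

1 Jan – 6 Jan 2033: 6 days × 296 kg/day = 1,776 kg at £0.56/kg → £994.56
7 Jan – 31 Dec 2033: 359 days × 296 kg/day = 106,264 kg at £0.55/kg → £58,445.20

£59,439.76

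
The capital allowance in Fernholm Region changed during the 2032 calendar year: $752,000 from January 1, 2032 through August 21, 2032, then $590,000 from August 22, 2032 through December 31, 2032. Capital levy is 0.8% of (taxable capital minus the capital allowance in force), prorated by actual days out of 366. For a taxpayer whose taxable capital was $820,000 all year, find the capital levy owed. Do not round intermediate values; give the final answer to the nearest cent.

$1,011.41

January 1 – August 21, 2032: 234 days, exemption $752,000 → ($820,000 − $752,000) × 0.8% × 234/366 = $347.8033
August 22 – December 31, 2032: 132 days, exemption $590,000 → ($820,000 − $590,000) × 0.8% × 132/366 = $663.6066
Total = $1,011.4098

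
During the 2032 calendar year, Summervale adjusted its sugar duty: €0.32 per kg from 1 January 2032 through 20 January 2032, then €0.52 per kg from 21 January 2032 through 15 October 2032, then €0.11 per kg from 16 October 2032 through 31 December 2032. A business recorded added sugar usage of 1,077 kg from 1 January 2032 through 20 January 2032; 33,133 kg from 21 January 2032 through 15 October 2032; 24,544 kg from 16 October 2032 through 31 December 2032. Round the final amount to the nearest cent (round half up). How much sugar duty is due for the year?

€20,273.64

1 January – 20 January 2032: 1,077 kg at €0.32/kg → €344.64
21 January – 15 October 2032: 33,133 kg at €0.52/kg → €17,229.16
16 October – 31 December 2032: 24,544 kg at €0.11/kg → €2,699.84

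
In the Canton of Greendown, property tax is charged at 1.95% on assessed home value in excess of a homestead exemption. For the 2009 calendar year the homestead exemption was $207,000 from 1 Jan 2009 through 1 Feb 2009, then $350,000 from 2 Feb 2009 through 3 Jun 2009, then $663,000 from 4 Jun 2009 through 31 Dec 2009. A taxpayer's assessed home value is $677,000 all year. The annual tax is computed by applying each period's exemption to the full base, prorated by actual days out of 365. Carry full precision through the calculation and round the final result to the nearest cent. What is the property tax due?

1 Jan – 1 Feb 2009: 32 days, exemption $207,000 → ($677,000 − $207,000) × 1.95% × 32/365 = $803.5068
2 Feb – 3 Jun 2009: 122 days, exemption $350,000 → ($677,000 − $350,000) × 1.95% × 122/365 = $2,131.3233
4 Jun – 31 Dec 2009: 211 days, exemption $663,000 → ($677,000 − $663,000) × 1.95% × 211/365 = $157.8164
Total = $3,092.6466

$3,092.65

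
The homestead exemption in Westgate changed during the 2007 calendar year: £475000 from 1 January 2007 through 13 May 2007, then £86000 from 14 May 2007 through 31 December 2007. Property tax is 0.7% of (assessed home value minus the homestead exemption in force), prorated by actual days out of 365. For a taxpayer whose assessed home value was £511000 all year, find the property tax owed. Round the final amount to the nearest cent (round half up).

£1982.78

1 January – 13 May 2007: 133 days, exemption £475000 → (£511000 − £475000) × 0.7% × 133/365 = £91.8247
14 May – 31 December 2007: 232 days, exemption £86000 → (£511000 − £86000) × 0.7% × 232/365 = £1890.9589
Total = £1982.7836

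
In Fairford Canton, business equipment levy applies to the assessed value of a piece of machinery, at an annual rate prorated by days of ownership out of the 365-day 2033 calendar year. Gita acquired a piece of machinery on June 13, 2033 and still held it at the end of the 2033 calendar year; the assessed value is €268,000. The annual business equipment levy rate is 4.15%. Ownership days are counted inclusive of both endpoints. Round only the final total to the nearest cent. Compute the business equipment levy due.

€6,155.19

Days held (June 13 – December 31, 2033): 202 out of 365
Tax = €268,000 × 4.15% × 202/365 = €6,155.1890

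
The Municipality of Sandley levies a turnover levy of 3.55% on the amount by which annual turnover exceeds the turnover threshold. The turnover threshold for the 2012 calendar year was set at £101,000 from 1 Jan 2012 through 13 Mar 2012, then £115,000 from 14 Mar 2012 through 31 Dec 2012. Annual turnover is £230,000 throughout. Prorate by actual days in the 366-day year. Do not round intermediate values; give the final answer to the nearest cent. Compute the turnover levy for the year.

£4,181.63

1 Jan – 13 Mar 2012: 73 days, exemption £101,000 → (£230,000 − £101,000) × 3.55% × 73/366 = £913.3975
14 Mar – 31 Dec 2012: 293 days, exemption £115,000 → (£230,000 − £115,000) × 3.55% × 293/366 = £3,268.2309
Total = £4,181.6284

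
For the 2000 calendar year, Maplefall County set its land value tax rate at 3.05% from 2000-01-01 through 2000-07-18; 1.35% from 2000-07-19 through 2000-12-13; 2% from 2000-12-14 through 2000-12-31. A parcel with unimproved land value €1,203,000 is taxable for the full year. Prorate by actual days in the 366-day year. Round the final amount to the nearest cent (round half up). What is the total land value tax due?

2000-01-01 to 2000-07-18: 200 days at 3.05% → €1,203,000 × 3.05% × 200/366 = €20,050.0000
2000-07-19 to 2000-12-13: 148 days at 1.35% → €1,203,000 × 1.35% × 148/366 = €6,567.1967
2000-12-14 to 2000-12-31: 18 days at 2% → €1,203,000 × 2% × 18/366 = €1,183.2787
Total = €27,800.4754

€27,800.48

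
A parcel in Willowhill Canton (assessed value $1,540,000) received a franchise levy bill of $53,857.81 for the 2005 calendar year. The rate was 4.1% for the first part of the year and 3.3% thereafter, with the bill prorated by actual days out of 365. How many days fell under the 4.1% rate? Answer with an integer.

90 days

Let d = days at the first rate; then 365 − d days at the second rate.
$1,540,000 × [4.1%·d + 3.3%·(365−d)] / 365 = $53,857.81
Solving gives d = 90, so the new rate took effect on April 1, 2005.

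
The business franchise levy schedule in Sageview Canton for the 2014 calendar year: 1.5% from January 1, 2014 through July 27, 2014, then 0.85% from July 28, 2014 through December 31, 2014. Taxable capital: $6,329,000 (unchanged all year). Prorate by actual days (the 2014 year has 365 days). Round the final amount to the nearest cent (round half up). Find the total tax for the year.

$77,239.81

January 1 – July 27, 2014: 208 days at 1.5% → $6,329,000 × 1.5% × 208/365 = $54,099.9452
July 28 – December 31, 2014: 157 days at 0.85% → $6,329,000 × 0.85% × 157/365 = $23,139.8644
Total = $77,239.8096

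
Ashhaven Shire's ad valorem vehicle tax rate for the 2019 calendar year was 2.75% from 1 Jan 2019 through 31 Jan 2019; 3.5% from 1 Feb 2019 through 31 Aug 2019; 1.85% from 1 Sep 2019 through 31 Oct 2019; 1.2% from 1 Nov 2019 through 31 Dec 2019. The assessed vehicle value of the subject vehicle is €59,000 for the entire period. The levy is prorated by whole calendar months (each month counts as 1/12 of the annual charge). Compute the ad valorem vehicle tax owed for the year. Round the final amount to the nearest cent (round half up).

€1,639.71

1 Jan – 31 Jan 2019: 1 month at 2.75% → €59,000 × 2.75% × 1/12 = €135.2083
1 Feb – 31 Aug 2019: 7 months at 3.5% → €59,000 × 3.5% × 7/12 = €1,204.5833
1 Sep – 31 Oct 2019: 2 months at 1.85% → €59,000 × 1.85% × 2/12 = €181.9167
1 Nov – 31 Dec 2019: 2 months at 1.2% → €59,000 × 1.2% × 2/12 = €118.0000
Total = €1,639.7083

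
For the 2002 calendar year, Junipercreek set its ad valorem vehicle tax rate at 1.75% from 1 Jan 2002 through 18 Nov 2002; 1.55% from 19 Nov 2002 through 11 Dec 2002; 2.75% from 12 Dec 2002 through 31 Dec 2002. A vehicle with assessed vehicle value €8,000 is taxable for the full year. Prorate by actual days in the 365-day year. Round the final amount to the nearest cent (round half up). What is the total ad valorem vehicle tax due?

1 Jan – 18 Nov 2002: 322 days at 1.75% → €8,000 × 1.75% × 322/365 = €123.5068
19 Nov – 11 Dec 2002: 23 days at 1.55% → €8,000 × 1.55% × 23/365 = €7.8137
12 Dec – 31 Dec 2002: 20 days at 2.75% → €8,000 × 2.75% × 20/365 = €12.0548
Total = €143.3753

€143.38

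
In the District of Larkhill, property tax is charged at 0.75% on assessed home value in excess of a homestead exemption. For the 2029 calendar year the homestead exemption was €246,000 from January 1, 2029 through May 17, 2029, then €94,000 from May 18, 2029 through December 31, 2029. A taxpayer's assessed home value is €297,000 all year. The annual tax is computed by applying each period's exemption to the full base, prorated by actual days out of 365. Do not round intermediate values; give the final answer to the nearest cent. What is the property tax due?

€1,094.61

January 1 – May 17, 2029: 137 days, exemption €246,000 → (€297,000 − €246,000) × 0.75% × 137/365 = €143.5685
May 18 – December 31, 2029: 228 days, exemption €94,000 → (€297,000 − €94,000) × 0.75% × 228/365 = €951.0411
Total = €1,094.6096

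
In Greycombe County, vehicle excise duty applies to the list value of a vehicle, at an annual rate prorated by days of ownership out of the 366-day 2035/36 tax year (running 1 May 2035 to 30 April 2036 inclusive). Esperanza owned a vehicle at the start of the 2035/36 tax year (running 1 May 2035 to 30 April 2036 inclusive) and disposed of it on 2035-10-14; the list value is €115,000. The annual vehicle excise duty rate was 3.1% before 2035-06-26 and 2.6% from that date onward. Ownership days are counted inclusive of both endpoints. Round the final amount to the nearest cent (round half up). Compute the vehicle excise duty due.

€1,452.27

2035-05-01 to 2035-06-25: 56 days at 3.1% → €115,000 × 3.1% × 56/366 = €545.4645
2035-06-26 to 2035-10-14: 111 days at 2.6% → €115,000 × 2.6% × 111/366 = €906.8033
Total = €1,452.2678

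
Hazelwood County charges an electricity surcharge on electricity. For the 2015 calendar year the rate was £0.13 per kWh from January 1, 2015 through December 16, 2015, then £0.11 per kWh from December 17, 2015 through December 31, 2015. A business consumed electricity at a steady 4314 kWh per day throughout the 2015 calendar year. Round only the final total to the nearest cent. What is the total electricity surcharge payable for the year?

£203405.10

January 1 – December 16, 2015: 350 days × 4314 kWh/day = 1,509,900 kWh at £0.13/kWh → £196287.00
December 17 – December 31, 2015: 15 days × 4314 kWh/day = 64,710 kWh at £0.11/kWh → £7118.10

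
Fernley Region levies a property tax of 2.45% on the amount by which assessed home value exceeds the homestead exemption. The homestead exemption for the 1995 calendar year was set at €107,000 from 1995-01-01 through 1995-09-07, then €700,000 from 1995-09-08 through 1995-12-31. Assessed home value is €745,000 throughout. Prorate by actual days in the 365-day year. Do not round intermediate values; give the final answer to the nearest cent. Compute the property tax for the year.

€11,053.53

1995-01-01 to 1995-09-07: 250 days, exemption €107,000 → (€745,000 − €107,000) × 2.45% × 250/365 = €10,706.1644
1995-09-08 to 1995-12-31: 115 days, exemption €700,000 → (€745,000 − €700,000) × 2.45% × 115/365 = €347.3630
Total = €11,053.5274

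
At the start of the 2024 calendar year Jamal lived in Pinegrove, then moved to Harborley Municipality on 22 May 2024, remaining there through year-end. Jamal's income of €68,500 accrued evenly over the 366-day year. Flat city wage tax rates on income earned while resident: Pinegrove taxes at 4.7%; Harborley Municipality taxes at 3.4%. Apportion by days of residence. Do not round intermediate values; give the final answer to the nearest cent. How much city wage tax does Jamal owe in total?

€2,674.49

Pinegrove, 1 Jan – 21 May 2024: 142 days → €68,500 × 4.7% × 142/366 = €1,249.0956
Harborley Municipality, 22 May – 31 Dec 2024: 224 days → €68,500 × 3.4% × 224/366 = €1,425.3989
Total = €2,674.4945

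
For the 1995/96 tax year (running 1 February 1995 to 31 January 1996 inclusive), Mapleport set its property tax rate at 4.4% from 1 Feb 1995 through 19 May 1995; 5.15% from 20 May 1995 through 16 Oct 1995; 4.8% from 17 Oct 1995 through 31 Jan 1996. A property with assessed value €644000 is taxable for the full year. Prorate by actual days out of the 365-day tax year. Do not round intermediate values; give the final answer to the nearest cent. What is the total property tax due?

1 Feb – 19 May 1995: 108 days at 4.4% → €644000 × 4.4% × 108/365 = €8384.3507
20 May – 16 Oct 1995: 150 days at 5.15% → €644000 × 5.15% × 150/365 = €13629.8630
17 Oct 1995 – 31 Jan 1996: 107 days at 4.8% → €644000 × 4.8% × 107/365 = €9061.8740
Total = €31076.0877

€31076.09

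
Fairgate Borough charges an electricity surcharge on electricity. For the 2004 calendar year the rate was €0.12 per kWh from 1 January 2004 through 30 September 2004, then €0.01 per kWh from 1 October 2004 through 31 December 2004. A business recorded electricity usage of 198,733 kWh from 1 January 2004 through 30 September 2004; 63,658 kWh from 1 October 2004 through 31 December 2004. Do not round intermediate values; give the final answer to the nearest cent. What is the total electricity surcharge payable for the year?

€24484.54

1 January – 30 September 2004: 198,733 kWh at €0.12/kWh → €23847.96
1 October – 31 December 2004: 63,658 kWh at €0.01/kWh → €636.58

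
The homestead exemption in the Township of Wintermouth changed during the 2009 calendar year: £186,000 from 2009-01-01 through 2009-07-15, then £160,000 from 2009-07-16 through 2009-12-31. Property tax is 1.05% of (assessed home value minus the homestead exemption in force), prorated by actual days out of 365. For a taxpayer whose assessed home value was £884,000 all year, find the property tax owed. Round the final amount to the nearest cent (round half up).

2009-01-01 to 2009-07-15: 196 days, exemption £186,000 → (£884,000 − £186,000) × 1.05% × 196/365 = £3,935.5726
2009-07-16 to 2009-12-31: 169 days, exemption £160,000 → (£884,000 − £160,000) × 1.05% × 169/365 = £3,519.8301
Total = £7,455.4027

£7,455.40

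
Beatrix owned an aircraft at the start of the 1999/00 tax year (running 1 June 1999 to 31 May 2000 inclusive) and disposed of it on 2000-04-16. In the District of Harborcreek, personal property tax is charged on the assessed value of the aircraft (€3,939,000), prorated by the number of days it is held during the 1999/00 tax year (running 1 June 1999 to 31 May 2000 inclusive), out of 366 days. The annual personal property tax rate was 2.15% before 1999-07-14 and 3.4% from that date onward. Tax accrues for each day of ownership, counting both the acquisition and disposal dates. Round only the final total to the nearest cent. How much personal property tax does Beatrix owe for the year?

1999-06-01 to 1999-07-13: 43 days at 2.15% → €3,939,000 × 2.15% × 43/366 = €9,949.7418
1999-07-14 to 2000-04-16: 278 days at 3.4% → €3,939,000 × 3.4% × 278/366 = €101,725.2131
Total = €111,674.9549

€111,674.95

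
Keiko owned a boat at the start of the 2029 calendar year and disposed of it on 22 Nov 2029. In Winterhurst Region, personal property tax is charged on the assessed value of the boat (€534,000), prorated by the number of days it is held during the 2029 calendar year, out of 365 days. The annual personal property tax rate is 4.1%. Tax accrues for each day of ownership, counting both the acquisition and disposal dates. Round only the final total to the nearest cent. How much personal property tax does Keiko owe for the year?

Days held (1 Jan – 22 Nov 2029): 326 out of 365
Tax = €534,000 × 4.1% × 326/365 = €19,554.6411

€19,554.64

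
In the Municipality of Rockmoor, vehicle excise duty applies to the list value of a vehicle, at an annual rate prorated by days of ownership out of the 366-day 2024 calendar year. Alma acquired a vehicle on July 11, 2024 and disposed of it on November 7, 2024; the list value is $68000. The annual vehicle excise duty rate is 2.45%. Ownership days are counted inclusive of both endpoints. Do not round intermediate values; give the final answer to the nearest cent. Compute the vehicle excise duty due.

Days held (July 11 – November 7, 2024): 120 out of 366
Tax = $68000 × 2.45% × 120/366 = $546.2295

$546.23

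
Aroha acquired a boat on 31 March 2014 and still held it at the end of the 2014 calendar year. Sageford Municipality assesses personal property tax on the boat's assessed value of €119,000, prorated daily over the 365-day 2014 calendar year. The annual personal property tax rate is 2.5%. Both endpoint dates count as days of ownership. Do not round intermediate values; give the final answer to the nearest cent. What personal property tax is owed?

€2,249.59

Days held (31 March – 31 December 2014): 276 out of 365
Tax = €119,000 × 2.5% × 276/365 = €2,249.5890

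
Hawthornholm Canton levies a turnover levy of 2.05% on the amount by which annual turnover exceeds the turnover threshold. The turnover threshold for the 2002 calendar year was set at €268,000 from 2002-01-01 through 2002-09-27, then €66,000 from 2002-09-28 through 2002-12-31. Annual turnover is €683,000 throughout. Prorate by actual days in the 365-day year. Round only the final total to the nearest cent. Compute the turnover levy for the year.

2002-01-01 to 2002-09-27: 270 days, exemption €268,000 → (€683,000 − €268,000) × 2.05% × 270/365 = €6,293.2192
2002-09-28 to 2002-12-31: 95 days, exemption €66,000 → (€683,000 − €66,000) × 2.05% × 95/365 = €3,292.0753
Total = €9,585.2945

€9,585.29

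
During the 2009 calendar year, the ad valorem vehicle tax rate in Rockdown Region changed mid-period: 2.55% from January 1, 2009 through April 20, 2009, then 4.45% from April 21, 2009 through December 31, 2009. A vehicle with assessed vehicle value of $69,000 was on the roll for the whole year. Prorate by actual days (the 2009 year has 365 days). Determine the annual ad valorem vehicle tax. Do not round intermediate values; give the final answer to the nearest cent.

January 1 – April 20, 2009: 110 days at 2.55% → $69,000 × 2.55% × 110/365 = $530.2603
April 21 – December 31, 2009: 255 days at 4.45% → $69,000 × 4.45% × 255/365 = $2,145.1438
Total = $2,675.4041

$2,675.40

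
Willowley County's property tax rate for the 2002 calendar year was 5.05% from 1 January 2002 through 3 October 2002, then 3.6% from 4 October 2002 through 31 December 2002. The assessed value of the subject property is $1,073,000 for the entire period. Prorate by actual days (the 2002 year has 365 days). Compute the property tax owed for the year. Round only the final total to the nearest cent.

1 January – 3 October 2002: 276 days at 5.05% → $1,073,000 × 5.05% × 276/365 = $40,973.9014
4 October – 31 December 2002: 89 days at 3.6% → $1,073,000 × 3.6% × 89/365 = $9,418.8822
Total = $50,392.7836

$50,392.78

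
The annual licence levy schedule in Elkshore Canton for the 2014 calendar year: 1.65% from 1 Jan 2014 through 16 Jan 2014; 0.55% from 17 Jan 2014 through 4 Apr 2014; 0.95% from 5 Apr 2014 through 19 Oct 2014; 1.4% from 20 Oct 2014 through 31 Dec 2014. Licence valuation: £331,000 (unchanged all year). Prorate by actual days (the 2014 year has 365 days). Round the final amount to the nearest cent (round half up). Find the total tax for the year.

£3,261.03

1 Jan – 16 Jan 2014: 16 days at 1.65% → £331,000 × 1.65% × 16/365 = £239.4082
17 Jan – 4 Apr 2014: 78 days at 0.55% → £331,000 × 0.55% × 78/365 = £389.0384
5 Apr – 19 Oct 2014: 198 days at 0.95% → £331,000 × 0.95% × 198/365 = £1,705.7836
20 Oct – 31 Dec 2014: 73 days at 1.4% → £331,000 × 1.4% × 73/365 = £926.8000
Total = £3,261.0301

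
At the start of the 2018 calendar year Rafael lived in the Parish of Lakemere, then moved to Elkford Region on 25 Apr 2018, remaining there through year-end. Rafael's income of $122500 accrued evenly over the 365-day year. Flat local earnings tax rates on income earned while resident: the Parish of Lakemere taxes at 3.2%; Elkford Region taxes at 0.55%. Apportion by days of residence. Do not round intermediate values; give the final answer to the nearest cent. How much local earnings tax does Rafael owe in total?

$1687.65

The Parish of Lakemere, 1 Jan – 24 Apr 2018: 114 days → $122500 × 3.2% × 114/365 = $1224.3288
Elkford Region, 25 Apr – 31 Dec 2018: 251 days → $122500 × 0.55% × 251/365 = $463.3185
Total = $1687.6473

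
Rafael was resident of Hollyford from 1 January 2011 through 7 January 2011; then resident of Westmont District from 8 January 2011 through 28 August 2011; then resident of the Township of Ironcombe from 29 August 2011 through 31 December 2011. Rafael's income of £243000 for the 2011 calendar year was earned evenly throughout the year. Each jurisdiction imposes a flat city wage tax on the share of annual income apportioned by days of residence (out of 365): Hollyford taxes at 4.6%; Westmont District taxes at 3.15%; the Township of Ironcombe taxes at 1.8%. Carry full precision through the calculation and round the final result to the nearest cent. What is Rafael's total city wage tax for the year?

£6598.62

Hollyford, 1 January – 7 January 2011: 7 days → £243000 × 4.6% × 7/365 = £214.3726
Westmont District, 8 January – 28 August 2011: 233 days → £243000 × 3.15% × 233/365 = £4886.2973
The Township of Ironcombe, 29 August – 31 December 2011: 125 days → £243000 × 1.8% × 125/365 = £1497.9452
Total = £6598.6151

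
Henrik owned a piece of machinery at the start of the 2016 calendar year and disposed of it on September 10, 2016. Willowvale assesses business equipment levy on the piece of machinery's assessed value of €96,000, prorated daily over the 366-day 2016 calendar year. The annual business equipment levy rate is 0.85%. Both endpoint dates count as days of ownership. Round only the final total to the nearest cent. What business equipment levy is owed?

€566.30

Days held (January 1 – September 10, 2016): 254 out of 366
Tax = €96,000 × 0.85% × 254/366 = €566.2951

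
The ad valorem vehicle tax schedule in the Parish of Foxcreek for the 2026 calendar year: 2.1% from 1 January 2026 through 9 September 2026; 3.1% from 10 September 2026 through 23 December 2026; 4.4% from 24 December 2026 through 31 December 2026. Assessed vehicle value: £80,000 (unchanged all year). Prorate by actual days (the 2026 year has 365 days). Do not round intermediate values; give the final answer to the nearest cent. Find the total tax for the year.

1 January – 9 September 2026: 252 days at 2.1% → £80,000 × 2.1% × 252/365 = £1,159.8904
10 September – 23 December 2026: 105 days at 3.1% → £80,000 × 3.1% × 105/365 = £713.4247
24 December – 31 December 2026: 8 days at 4.4% → £80,000 × 4.4% × 8/365 = £77.1507
Total = £1,950.4658

£1,950.47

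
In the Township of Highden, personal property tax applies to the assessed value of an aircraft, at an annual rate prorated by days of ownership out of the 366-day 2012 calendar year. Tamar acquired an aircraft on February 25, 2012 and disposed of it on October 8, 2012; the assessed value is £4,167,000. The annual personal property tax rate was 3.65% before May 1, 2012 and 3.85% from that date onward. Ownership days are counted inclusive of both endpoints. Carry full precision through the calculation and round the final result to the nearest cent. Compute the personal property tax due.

February 25 – April 30, 2012: 66 days at 3.65% → £4,167,000 × 3.65% × 66/366 = £27,427.0574
May 1 – October 8, 2012: 161 days at 3.85% → £4,167,000 × 3.85% × 161/366 = £70,571.4467
Total = £97,998.5041

£97,998.50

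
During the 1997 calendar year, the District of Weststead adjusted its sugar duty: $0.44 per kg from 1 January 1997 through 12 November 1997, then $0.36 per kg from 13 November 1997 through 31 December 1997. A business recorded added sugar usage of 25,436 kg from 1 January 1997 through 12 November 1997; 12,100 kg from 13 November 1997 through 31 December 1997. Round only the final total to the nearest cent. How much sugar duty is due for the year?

1 January – 12 November 1997: 25,436 kg at $0.44/kg → $11191.84
13 November – 31 December 1997: 12,100 kg at $0.36/kg → $4356.00

$15547.84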